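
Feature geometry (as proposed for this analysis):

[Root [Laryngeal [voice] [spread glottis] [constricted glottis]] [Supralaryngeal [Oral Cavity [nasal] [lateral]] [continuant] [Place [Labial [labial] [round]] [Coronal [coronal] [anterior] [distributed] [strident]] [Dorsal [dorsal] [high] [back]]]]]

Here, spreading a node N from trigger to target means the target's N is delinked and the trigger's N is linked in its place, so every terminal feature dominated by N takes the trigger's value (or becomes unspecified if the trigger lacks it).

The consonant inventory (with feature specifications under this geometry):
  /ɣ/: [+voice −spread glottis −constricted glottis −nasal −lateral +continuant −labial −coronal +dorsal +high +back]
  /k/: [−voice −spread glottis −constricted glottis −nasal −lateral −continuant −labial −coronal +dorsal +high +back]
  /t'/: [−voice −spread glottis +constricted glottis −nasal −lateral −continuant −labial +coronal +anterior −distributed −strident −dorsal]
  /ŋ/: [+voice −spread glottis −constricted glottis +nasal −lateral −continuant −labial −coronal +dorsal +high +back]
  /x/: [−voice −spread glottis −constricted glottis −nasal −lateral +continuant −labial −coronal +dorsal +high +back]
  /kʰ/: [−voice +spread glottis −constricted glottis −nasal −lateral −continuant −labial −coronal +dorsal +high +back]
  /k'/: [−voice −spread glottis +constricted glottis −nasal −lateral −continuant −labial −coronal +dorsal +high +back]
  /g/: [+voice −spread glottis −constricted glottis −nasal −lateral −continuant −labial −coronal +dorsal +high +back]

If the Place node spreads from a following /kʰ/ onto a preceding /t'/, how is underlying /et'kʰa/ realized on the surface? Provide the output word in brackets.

Terminals under Place in this geometry: [labial], [round], [coronal], [anterior], [distributed], [strident], [dorsal], [high], [back].
The target acquires /kʰ/'s values for everything under Place — [−labial], [−coronal], [+dorsal], [+high], [+back] — while keeping its own [voice], [spread glottis], [constricted glottis], ….
Among the inventory, only /k'/ has exactly this specification, giving the surface form [ek'kʰa].

[ek'kʰa]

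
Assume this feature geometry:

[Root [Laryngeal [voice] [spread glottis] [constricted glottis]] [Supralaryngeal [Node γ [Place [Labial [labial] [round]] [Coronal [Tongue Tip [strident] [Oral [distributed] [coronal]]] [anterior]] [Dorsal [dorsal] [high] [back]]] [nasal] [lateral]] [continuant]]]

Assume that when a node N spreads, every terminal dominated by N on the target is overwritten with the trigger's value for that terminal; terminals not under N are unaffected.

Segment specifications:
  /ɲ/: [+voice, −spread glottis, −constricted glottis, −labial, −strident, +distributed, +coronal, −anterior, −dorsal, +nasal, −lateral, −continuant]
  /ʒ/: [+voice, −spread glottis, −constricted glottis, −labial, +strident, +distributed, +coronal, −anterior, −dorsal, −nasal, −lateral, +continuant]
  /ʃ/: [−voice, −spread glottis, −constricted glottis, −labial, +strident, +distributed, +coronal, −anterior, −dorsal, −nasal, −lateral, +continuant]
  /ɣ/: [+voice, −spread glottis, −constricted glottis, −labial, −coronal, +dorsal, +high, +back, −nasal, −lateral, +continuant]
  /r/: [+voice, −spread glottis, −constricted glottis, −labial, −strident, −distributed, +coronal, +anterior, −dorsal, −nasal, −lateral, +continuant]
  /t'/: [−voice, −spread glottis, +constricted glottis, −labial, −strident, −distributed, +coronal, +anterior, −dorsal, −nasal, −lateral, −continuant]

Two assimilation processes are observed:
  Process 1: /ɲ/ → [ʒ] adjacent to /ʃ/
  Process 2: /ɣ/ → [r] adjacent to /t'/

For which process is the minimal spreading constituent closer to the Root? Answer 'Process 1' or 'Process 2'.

In Process 1, [nasal], [continuant], [strident] change, so the minimal spreading node is Supralaryngeal at depth 1.
In Process 2, [coronal], [anterior], [distributed], [strident], [dorsal], [high], [back] change, so the minimal spreading node is Place at depth 3.
Supralaryngeal (depth 1) sits above Place (depth 3), making Process 1 the one with the higher spreading node.

Process 1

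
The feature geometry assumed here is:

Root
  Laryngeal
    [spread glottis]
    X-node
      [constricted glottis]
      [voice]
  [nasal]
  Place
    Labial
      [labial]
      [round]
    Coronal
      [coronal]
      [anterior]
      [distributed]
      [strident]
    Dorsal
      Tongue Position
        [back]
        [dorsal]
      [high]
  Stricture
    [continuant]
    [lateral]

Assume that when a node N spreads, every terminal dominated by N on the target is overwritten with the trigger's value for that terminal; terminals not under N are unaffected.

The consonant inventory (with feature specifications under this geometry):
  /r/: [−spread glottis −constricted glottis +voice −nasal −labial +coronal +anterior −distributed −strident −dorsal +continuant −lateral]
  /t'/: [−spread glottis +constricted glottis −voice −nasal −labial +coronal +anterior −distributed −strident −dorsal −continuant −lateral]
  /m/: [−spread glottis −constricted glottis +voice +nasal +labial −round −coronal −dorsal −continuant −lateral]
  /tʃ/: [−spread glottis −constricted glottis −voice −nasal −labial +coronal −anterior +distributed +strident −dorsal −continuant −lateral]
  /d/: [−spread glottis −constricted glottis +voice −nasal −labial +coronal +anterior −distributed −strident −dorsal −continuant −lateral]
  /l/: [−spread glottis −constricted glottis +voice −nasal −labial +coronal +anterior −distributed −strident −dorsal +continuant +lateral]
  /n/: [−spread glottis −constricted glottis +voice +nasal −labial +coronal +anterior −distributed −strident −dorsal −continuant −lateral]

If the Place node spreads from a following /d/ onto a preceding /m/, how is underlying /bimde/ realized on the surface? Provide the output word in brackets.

The Place node dominates the terminals [labial], [round], [coronal], [anterior], [distributed], [strident], [back], [dorsal], [high].
After delinking /m/'s Place and linking /d/'s, the affected terminals become [−labial], [+coronal], [+anterior], [−distributed], [−strident], [−dorsal]; [spread glottis], [constricted glottis], [voice], … (outside Place) are retained from /m/.
The resulting bundle matches /n/ in the inventory; substituting it for /m/ gives [binde].

[binde]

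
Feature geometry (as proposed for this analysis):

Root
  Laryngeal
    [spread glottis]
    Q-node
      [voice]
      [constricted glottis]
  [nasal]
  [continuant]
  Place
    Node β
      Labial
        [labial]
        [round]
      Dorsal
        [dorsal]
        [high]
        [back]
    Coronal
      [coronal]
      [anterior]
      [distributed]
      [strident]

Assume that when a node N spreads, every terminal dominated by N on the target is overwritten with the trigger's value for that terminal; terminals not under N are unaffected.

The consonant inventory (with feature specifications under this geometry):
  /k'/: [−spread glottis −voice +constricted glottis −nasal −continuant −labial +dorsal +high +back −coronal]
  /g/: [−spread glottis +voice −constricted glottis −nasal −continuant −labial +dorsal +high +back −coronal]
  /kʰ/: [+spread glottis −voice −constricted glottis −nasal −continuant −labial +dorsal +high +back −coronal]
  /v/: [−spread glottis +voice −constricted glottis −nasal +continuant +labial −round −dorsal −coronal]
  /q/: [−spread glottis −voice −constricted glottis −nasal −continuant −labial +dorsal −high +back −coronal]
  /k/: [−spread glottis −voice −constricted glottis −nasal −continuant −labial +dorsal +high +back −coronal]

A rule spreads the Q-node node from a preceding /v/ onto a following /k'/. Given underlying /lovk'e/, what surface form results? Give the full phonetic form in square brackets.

[lovge]

Q-node immediately or transitively dominates [voice], [constricted glottis].
The target acquires /v/'s values for everything under Q-node — [+voice], [−constricted glottis] — while keeping its own [spread glottis], [nasal], [continuant], ….
This feature bundle is that of [g], so /lovk'e/ surfaces as [lovge].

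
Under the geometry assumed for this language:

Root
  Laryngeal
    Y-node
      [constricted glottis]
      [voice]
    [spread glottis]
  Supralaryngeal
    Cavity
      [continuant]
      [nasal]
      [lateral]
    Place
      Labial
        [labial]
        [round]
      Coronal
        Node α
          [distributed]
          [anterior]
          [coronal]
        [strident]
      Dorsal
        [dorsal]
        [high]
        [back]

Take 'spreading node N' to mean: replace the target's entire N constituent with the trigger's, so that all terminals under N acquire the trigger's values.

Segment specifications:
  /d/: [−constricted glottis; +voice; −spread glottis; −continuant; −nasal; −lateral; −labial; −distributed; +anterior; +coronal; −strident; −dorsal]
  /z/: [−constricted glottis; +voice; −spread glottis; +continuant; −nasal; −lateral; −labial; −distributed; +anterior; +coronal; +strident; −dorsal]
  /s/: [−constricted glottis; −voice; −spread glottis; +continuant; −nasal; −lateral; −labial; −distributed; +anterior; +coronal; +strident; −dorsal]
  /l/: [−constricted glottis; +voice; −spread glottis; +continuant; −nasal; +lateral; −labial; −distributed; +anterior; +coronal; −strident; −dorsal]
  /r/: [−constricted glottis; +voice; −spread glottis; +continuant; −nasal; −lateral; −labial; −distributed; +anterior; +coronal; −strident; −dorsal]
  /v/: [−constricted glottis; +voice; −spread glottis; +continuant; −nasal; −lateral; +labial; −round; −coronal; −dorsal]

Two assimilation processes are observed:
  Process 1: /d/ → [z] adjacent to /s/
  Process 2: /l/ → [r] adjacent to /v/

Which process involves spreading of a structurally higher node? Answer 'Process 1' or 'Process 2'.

Process 1

In Process 1, [continuant], [strident] change, so the minimal spreading node is Supralaryngeal at depth 1.
In Process 2, [lateral] changes, so the minimal spreading node is [lateral] at depth 3.
Supralaryngeal (depth 1) sits above [lateral] (depth 3), making Process 1 the one with the higher spreading node.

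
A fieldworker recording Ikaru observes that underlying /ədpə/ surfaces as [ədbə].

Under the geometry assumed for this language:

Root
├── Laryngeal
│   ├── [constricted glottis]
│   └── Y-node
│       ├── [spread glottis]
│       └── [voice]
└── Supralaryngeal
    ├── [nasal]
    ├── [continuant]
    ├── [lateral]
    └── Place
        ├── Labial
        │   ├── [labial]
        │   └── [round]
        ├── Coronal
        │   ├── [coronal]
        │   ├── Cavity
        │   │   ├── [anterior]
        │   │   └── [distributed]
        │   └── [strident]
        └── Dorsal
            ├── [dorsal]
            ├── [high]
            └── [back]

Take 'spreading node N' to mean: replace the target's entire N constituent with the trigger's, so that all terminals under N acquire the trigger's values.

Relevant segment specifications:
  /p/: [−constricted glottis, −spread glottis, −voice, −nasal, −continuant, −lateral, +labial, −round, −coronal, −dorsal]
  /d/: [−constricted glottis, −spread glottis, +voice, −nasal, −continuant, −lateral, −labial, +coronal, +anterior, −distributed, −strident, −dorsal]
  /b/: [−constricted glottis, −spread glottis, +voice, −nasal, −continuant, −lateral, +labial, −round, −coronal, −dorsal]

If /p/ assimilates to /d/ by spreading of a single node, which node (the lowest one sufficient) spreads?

Feature comparison: [voice] differs between /p/ and [b]; the remaining terminals match.
Only a single terminal changes, and /d/ supplies the new value, so [voice] itself is the minimal spreading constituent.
Features on which the two segments disagree outside [voice], such as [labial], [coronal], are unchanged — nothing dominating them spread, and [voice] is the minimal sufficient constituent.

[voice]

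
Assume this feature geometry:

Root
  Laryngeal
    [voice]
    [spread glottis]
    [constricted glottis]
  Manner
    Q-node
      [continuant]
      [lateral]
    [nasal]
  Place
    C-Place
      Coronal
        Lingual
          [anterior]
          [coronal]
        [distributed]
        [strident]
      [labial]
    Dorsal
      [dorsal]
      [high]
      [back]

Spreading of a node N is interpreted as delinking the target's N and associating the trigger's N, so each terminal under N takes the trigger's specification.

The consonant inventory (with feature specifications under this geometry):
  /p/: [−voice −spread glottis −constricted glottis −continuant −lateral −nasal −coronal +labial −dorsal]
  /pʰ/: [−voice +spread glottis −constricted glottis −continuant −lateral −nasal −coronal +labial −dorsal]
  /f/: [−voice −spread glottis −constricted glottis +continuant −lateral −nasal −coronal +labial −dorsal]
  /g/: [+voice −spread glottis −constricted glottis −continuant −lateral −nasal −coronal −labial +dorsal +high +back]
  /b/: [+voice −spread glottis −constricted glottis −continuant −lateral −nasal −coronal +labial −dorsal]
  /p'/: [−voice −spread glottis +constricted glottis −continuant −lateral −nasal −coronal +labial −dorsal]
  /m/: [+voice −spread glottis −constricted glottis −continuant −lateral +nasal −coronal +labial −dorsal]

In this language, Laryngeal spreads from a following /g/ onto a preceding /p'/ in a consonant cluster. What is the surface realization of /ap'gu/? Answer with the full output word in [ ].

Laryngeal immediately or transitively dominates [voice], [spread glottis], [constricted glottis].
The target acquires /g/'s values for everything under Laryngeal — [+voice], [−spread glottis], [−constricted glottis] — while keeping its own [continuant], [lateral], [nasal], ….
Among the inventory, only /b/ has exactly this specification, giving the surface form [abgu].

[abgu]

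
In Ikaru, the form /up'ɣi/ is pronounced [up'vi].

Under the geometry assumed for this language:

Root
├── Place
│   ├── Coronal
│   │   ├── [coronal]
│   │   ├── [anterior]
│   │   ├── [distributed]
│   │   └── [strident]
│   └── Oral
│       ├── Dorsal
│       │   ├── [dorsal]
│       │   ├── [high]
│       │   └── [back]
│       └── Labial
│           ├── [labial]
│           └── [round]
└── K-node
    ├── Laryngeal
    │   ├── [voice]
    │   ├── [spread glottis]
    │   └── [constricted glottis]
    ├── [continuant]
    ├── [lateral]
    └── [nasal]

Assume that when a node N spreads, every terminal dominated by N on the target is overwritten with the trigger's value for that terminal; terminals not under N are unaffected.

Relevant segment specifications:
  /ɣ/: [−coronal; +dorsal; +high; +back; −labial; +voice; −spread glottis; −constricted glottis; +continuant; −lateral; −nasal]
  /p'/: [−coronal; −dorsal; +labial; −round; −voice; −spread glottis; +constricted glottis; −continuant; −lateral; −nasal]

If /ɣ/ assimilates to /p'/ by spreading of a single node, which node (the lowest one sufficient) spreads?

Comparing /ɣ/ with its surface form [v], the features that change are [labial], [round], [dorsal], [high], [back].
These terminals are all dominated by Oral, and no proper subconstituent of Oral covers them all; Oral is their lowest common ancestor.
Delinking /ɣ/'s Oral and associating /p'/'s Oral gives precisely the feature bundle of [v].
[voice], [constricted glottis] stay as in /ɣ/ although /p'/ differs there, so no node dominating them spread; among the remaining candidates Oral is the lowest that derives the output.

Oral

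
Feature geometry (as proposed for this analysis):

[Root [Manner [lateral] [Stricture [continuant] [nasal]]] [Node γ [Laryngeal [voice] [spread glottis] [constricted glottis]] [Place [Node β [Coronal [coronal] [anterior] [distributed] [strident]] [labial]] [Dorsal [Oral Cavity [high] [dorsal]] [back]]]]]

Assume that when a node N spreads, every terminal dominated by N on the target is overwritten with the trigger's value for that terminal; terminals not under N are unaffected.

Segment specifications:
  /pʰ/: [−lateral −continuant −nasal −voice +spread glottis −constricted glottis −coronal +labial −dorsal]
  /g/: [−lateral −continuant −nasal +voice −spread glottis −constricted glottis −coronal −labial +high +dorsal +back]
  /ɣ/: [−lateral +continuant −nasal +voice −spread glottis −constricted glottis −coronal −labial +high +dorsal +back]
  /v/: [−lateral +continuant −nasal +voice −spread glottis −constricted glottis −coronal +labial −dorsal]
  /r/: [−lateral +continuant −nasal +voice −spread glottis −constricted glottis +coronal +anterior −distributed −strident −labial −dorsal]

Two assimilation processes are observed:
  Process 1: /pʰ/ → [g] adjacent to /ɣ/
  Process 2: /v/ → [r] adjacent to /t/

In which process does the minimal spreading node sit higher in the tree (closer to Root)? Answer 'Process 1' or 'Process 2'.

Process 1: the features that change are [voice], [spread glottis], [labial], [dorsal], [high], [back]; the minimal node is Node γ (depth 1).
Process 2 alters [labial], [coronal], [anterior], [distributed], [strident]; the lowest common ancestor is Node β (depth 3 from Root).
Depth 1 < depth 3; Process 1 involves the structurally higher constituent Node γ.

Process 1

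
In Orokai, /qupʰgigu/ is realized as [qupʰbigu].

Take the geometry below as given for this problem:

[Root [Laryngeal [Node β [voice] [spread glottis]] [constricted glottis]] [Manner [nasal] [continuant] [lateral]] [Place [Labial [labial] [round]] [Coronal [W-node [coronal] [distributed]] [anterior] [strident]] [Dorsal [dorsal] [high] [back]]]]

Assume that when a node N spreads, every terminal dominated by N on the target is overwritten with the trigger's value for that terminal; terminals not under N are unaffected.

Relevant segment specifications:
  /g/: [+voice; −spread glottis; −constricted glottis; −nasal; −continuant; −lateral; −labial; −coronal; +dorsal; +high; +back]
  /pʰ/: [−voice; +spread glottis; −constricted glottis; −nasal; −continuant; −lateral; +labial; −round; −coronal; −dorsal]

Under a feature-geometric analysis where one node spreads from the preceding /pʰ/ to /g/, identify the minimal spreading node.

Place

/g/ and [b] differ in [labial], [round], [dorsal], [high], [back]; every other specified feature is identical.
These terminals are all dominated by Place, and no proper subconstituent of Place covers them all; Place is their lowest common ancestor.
Spreading Place from /pʰ/ overwrites each of those terminals with /pʰ/'s values, yielding exactly [b].
Since [spread glottis], [voice] are preserved even though /pʰ/ disagrees there, no node above Place spread.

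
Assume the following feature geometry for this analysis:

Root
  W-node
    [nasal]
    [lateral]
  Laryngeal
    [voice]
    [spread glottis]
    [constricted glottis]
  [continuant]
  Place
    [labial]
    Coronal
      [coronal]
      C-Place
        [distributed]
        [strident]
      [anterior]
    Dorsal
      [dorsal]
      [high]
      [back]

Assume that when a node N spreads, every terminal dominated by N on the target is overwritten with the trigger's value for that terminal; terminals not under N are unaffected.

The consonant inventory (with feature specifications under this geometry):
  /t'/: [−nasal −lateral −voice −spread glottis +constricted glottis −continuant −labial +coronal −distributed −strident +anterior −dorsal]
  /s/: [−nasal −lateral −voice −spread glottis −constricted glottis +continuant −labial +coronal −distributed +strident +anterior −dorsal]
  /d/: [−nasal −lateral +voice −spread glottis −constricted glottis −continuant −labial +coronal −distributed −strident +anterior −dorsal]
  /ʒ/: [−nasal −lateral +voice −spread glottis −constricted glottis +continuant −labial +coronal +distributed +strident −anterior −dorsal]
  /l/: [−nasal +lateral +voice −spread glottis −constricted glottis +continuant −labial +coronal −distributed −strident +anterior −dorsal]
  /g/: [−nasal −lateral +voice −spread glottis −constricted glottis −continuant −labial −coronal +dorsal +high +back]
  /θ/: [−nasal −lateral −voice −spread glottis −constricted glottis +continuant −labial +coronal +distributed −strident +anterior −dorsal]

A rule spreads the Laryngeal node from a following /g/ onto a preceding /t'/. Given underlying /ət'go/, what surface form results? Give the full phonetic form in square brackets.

Laryngeal immediately or transitively dominates [voice], [spread glottis], [constricted glottis].
The target acquires /g/'s values for everything under Laryngeal — [+voice], [−spread glottis], [−constricted glottis] — while keeping its own [nasal], [lateral], [continuant], ….
This feature bundle is that of [d], so /ət'go/ surfaces as [ədgo].

[ədgo]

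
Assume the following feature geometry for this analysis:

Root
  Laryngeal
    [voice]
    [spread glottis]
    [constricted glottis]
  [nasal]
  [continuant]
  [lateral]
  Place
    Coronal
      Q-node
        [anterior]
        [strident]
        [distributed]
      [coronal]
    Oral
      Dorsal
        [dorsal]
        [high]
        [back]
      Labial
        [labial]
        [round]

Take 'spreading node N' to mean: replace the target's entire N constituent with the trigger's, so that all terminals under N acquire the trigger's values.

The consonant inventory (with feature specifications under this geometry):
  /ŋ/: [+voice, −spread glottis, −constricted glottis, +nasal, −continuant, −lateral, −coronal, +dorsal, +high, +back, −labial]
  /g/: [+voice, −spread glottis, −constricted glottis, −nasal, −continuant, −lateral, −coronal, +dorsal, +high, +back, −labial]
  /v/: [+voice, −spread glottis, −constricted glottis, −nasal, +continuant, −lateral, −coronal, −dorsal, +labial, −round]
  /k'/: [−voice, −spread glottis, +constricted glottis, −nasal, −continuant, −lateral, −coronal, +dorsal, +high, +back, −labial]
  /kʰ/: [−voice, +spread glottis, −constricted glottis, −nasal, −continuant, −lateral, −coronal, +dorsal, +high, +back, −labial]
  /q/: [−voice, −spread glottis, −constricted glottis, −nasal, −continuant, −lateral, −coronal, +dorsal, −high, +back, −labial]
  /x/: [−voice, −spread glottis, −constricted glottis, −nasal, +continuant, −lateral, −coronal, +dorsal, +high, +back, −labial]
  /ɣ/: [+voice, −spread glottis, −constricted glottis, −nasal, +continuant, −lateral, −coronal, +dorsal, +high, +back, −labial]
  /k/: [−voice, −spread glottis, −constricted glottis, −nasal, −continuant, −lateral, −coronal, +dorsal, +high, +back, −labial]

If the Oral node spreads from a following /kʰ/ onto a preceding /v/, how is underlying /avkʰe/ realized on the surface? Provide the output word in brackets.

[aɣkʰe]

The Oral node dominates the terminals [dorsal], [high], [back], [labial], [round].
After delinking /v/'s Oral and linking /kʰ/'s, the affected terminals become [+dorsal], [+high], [+back], [−labial]; [voice], [spread glottis], [constricted glottis], … (outside Oral) are retained from /v/.
The resulting bundle matches /ɣ/ in the inventory; substituting it for /v/ gives [aɣkʰe].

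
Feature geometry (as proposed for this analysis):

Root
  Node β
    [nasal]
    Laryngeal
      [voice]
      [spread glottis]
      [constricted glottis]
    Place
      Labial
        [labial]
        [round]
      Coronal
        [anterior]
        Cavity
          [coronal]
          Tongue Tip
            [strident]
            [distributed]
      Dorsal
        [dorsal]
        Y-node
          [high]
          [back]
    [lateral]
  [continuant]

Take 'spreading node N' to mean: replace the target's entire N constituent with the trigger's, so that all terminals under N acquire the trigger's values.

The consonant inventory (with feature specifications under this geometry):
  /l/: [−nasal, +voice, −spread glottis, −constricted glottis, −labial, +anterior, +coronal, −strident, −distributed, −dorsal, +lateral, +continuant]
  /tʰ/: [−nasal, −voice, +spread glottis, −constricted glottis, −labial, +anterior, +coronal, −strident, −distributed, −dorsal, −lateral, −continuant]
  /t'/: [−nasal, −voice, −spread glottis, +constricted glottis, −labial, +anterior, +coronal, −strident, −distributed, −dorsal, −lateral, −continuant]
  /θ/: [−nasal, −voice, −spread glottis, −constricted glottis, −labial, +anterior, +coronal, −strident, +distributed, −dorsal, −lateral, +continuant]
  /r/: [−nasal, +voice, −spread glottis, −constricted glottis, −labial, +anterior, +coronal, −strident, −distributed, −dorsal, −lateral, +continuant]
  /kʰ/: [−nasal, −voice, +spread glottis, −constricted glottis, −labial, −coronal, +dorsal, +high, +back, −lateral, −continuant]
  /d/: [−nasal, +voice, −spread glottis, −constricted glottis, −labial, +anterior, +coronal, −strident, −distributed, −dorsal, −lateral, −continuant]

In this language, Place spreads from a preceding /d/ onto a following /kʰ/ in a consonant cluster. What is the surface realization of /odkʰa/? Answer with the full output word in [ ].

Terminals under Place in this geometry: [labial], [round], [anterior], [coronal], [strident], [distributed], [dorsal], [high], [back].
After delinking /kʰ/'s Place and linking /d/'s, the affected terminals become [−labial], [+anterior], [+coronal], [−strident], [−distributed], [−dorsal]; [nasal], [voice], [spread glottis], … (outside Place) are retained from /kʰ/.
The resulting bundle matches /tʰ/ in the inventory; substituting it for /kʰ/ gives [odtʰa].

[odtʰa]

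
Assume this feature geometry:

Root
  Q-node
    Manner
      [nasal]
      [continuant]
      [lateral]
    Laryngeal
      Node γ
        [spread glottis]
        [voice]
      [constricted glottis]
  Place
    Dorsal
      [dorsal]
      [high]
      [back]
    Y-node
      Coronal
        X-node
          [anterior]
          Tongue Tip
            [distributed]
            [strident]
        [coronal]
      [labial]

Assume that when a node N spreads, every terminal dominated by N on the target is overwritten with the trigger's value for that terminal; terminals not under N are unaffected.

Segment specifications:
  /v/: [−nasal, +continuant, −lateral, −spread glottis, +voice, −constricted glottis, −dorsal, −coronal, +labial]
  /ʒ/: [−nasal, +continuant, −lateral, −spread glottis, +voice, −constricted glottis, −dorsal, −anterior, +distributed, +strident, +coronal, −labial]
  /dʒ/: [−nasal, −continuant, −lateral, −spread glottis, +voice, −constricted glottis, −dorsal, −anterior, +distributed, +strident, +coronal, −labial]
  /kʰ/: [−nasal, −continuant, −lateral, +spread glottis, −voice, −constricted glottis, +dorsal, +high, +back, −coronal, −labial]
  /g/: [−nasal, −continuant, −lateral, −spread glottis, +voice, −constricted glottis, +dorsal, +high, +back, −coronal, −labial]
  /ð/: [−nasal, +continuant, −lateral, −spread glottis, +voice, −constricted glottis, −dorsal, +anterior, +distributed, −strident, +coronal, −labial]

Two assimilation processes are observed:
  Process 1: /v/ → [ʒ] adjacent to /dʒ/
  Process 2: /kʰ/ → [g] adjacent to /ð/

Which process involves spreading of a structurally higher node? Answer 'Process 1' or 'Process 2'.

Process 1

Process 1: the features that change are [labial], [coronal], [anterior], [distributed], [strident]; the minimal node is Y-node (depth 2).
In Process 2, [voice], [spread glottis] change, so the minimal spreading node is Node γ at depth 3.
Y-node is closer to Root than Node γ, so Process 1 spreads the higher node.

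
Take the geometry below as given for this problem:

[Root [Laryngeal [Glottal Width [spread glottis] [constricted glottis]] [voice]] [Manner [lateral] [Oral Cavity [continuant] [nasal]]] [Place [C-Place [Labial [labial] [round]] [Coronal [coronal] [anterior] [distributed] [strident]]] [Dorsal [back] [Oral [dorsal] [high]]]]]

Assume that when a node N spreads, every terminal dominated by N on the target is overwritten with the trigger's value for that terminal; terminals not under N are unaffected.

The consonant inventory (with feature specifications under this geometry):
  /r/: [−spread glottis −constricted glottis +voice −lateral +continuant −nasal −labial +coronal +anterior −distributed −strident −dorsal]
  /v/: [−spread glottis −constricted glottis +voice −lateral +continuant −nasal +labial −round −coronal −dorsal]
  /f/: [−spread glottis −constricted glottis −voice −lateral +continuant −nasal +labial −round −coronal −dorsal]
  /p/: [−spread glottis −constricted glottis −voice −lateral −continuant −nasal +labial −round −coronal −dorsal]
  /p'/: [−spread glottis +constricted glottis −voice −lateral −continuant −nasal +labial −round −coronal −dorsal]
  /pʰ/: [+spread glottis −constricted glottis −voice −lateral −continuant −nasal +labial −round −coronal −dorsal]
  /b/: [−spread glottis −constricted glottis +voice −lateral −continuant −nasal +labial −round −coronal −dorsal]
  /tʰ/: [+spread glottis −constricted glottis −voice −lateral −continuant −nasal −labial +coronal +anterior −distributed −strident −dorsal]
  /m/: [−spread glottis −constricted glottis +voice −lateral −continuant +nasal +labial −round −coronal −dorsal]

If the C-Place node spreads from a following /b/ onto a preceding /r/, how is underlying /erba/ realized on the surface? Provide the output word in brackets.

[evba]

Terminals under C-Place in this geometry: [labial], [round], [coronal], [anterior], [distributed], [strident].
After delinking /r/'s C-Place and linking /b/'s, the affected terminals become [+labial], [−round], [−coronal]; [spread glottis], [constricted glottis], [voice], … (outside C-Place) are retained from /r/.
The resulting bundle matches /v/ in the inventory; substituting it for /r/ gives [evba].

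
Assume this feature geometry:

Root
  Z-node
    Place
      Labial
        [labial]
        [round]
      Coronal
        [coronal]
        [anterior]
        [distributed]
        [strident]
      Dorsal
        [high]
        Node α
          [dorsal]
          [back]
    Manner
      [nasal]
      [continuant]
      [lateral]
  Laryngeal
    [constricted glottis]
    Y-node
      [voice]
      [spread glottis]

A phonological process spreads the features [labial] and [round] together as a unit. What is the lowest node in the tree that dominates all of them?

[labial]: Root → Z-node → Place → Labial → [labial].
[round]: Root → Z-node → Place → Labial → [round].
The listed terminals split across distinct daughters of Labial, so Labial itself is the smallest node containing them all.

Labial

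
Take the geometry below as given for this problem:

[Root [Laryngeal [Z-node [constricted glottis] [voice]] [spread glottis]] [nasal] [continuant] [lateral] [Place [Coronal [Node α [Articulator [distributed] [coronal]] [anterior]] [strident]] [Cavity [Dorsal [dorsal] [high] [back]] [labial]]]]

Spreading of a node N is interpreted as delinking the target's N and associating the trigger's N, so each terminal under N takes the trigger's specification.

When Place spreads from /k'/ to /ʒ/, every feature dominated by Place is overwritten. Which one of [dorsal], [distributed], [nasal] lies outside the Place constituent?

[nasal]

Place dominates exactly [distributed], [coronal], [anterior], [strident], [dorsal], [high], [back], [labial].
[distributed], [dorsal] all lie under Place, so they are overwritten when Place spreads.
[nasal] attaches under Root, not under Place, so /ʒ/ retains its own value for [nasal].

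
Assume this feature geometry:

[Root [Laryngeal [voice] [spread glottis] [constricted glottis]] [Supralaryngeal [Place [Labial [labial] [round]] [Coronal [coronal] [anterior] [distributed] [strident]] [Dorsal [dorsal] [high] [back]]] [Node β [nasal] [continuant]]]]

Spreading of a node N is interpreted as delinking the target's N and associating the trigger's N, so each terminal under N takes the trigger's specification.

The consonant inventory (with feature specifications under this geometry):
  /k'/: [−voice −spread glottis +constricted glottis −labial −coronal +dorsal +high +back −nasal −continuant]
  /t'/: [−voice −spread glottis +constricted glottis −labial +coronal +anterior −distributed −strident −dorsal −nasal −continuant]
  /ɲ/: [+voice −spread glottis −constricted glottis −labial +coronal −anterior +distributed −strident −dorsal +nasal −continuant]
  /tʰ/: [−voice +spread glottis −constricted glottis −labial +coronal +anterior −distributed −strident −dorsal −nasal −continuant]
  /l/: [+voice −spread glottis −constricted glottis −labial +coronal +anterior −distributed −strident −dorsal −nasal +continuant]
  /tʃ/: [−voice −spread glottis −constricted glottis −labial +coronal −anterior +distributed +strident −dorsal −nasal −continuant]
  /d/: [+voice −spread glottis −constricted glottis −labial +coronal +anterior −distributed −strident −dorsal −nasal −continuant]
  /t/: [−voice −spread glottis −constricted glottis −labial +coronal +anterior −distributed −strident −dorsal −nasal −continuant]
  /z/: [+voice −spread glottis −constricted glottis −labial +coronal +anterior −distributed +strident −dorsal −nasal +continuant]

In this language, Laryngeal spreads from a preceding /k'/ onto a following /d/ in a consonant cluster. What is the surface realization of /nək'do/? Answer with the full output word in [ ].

[nək't'o]

Laryngeal immediately or transitively dominates [voice], [spread glottis], [constricted glottis].
Spreading Laryngeal from /k'/ onto /d/ replaces those values with /k'/'s: [−voice], [−spread glottis], [+constricted glottis]. Features outside Laryngeal ([labial], [coronal], [anterior], …) stay as in /d/.
This feature bundle is that of [t'], so /nək'do/ surfaces as [nək't'o].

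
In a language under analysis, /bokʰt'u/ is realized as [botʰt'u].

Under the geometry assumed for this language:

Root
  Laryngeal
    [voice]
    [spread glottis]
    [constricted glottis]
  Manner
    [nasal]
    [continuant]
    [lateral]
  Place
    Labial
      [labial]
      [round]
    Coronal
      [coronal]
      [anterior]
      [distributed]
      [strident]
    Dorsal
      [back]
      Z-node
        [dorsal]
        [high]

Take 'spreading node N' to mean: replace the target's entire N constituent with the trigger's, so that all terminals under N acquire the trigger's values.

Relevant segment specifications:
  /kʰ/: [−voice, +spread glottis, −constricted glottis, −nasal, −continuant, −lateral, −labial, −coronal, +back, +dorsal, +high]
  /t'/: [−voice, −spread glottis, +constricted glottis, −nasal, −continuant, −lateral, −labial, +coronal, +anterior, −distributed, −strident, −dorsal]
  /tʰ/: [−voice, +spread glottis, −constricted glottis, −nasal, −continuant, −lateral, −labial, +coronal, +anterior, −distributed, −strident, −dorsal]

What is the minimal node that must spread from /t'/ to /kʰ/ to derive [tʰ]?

/kʰ/ and [tʰ] differ in [coronal], [anterior], [distributed], [strident], [dorsal], [high], [back]; every other specified feature is identical.
In this geometry the lowest node dominating all of them is Place: every daughter of Place dominates only a proper subset, so no lower node suffices.
Spreading Place from /t'/ overwrites each of those terminals with /t'/'s values, yielding exactly [tʰ].
Since [constricted glottis], [spread glottis] are preserved even though /t'/ disagrees there, no node above Place spread.

Place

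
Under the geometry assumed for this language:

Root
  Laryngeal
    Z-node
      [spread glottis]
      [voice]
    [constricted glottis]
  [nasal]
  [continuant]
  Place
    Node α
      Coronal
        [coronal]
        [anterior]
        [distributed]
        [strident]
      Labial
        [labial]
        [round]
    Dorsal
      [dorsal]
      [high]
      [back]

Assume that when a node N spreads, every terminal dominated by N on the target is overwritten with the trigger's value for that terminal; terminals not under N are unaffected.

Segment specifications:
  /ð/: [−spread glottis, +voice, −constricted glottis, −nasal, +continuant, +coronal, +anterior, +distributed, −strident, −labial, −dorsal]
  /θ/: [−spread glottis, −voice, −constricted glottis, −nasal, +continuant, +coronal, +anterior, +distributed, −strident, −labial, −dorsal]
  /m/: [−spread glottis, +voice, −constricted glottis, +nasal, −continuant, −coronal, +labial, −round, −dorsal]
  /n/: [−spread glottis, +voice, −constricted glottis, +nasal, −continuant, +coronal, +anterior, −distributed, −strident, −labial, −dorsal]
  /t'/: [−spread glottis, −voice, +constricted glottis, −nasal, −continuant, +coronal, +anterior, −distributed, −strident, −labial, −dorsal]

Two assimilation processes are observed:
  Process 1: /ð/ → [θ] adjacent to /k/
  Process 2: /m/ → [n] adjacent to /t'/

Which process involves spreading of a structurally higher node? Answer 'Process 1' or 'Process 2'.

Process 1 alters [voice]; the lowest dominating node is [voice] (depth 3 from Root).
Process 2 alters [labial], [round], [coronal], [anterior], [distributed], [strident]; the lowest common ancestor is Node α (depth 2 from Root).
Node α (depth 2) sits above [voice] (depth 3), making Process 2 the one with the higher spreading node.

Process 2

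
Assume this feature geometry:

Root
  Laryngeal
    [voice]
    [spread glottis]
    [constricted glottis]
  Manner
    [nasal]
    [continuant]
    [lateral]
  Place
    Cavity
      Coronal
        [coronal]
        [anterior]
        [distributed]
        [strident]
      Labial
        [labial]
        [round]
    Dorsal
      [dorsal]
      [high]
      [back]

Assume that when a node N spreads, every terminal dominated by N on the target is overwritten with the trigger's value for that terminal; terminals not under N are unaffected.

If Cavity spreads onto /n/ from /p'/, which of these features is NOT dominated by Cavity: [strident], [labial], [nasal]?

Cavity dominates exactly [coronal], [anterior], [distributed], [strident], [labial], [round].
[labial], [strident] all lie under Cavity, so they are overwritten when Cavity spreads.
[nasal] attaches under Manner, not under Cavity, so /n/ retains its own value for [nasal].

[nasal]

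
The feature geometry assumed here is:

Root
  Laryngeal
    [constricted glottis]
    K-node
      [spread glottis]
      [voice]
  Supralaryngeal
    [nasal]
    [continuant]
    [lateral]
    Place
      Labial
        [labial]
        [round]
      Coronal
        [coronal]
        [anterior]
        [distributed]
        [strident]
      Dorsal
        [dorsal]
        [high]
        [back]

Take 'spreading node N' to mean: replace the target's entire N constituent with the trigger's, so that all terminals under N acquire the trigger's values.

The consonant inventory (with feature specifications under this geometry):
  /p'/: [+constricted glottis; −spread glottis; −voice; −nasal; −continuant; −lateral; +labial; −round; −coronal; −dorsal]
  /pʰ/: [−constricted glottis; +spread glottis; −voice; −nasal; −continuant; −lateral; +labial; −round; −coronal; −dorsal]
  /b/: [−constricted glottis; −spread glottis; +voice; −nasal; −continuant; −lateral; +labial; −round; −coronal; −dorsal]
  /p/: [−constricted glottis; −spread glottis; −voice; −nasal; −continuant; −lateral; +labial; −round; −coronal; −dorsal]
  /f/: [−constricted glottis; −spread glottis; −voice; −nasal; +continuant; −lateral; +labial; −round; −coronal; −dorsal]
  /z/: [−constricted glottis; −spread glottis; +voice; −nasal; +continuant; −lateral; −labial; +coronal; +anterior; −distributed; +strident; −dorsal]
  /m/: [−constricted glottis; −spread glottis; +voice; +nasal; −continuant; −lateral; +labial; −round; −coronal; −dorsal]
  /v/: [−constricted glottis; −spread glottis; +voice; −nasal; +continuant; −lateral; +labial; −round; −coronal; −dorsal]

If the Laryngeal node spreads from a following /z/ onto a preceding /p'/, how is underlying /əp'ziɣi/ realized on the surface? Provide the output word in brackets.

Laryngeal immediately or transitively dominates [constricted glottis], [spread glottis], [voice].
Spreading Laryngeal from /z/ onto /p'/ replaces those values with /z/'s: [−constricted glottis], [−spread glottis], [+voice]. Features outside Laryngeal ([nasal], [continuant], [lateral], …) stay as in /p'/.
The resulting bundle matches /b/ in the inventory; substituting it for /p'/ gives [əbziɣi].

[əbziɣi]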